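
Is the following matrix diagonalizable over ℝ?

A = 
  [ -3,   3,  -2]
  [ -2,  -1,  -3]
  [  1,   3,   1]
No

Characteristic polynomial: det(λI - A) = λ³ + 3λ² + 16λ + 17
By the rational root theorem any rational root is an integer dividing 17; none of those is a root, so p(λ) has no rational roots and hence (being an irreducible cubic) no repeated roots.
Discriminant of the cubic: Δ = -9031
Δ < 0 ⇒ one real eigenvalue and a complex-conjugate pair: λ ≈ -0.8851 + 3.611i, -0.8851 - 3.611i, -1.23
Has complex eigenvalues (not diagonalizable over ℝ).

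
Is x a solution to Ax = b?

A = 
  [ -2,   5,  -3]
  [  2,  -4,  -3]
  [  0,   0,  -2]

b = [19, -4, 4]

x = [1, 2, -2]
No

Ax = [14, 0, 4] ≠ b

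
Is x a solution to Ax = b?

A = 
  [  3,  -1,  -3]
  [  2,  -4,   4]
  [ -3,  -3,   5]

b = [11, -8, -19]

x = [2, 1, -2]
Yes

Ax = [11, -8, -19] = b ✓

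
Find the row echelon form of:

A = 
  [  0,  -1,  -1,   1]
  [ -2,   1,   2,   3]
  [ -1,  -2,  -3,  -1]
Row operations:
Swap R1 ↔ R2
R3 → R3 - (1/2)·R1
R3 → R3 - (5/2)·R2

Resulting echelon form:
REF = 
  [  -2,    1,    2,    3]
  [   0,   -1,   -1,    1]
  [   0,    0, -3/2,   -5]

Rank = 3 (number of non-zero pivot rows).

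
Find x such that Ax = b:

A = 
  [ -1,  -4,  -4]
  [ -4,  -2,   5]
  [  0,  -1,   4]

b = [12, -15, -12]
x = [0, 0, -3]

Row reduce the augmented matrix [A|b]:
R2 → R2 - (4)·R1
R3 → R3 + (1/14)·R2
REF = 
  [   -1,    -4,    -4,    12]
  [    0,    14,    21,   -63]
  [    0,     0,  11/2, -33/2]

Back-substitution:
x₃ = (-33/2) / (11/2) = -3
x₂ = (-63 - (21)(-3)) / 14 = 0
x₁ = (12 - (-4)(0) - (-4)(-3)) / (-1) = 0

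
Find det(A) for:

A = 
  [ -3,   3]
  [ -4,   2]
6

For a 2×2 matrix, det = ad - bc = (-3)(2) - (3)(-4) = 6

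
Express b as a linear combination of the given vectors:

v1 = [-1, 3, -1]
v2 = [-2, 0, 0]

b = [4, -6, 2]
c1 = -2, c2 = -1

b = -2·v1 + -1·v2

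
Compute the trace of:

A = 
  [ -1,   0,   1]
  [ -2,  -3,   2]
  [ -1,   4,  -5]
-9

tr(A) = -1 + -3 + -5 = -9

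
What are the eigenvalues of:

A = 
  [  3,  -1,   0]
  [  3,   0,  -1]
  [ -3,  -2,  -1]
λ = -2, 2 + i√2, 2 - i√2  (≈ -2, 2 + 1.414i, 2 - 1.414i)

Characteristic polynomial: det(λI - A) = λ³ - 2λ² - 2λ + 12
Testing integer divisors of the constant term: p(-2) = 0, so (λ + 2) is a factor:
p(λ) = (λ + 2)(λ² - 4λ + 6)
λ² - 4λ + 6 = 0  ⇒  λ = (4 ± √((-4)² - 4·(6)))/2 = (4 ± √(-8))/2
  = 2 + i√2,  2 - i√2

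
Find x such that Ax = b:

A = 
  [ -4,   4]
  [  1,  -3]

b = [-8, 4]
Row reduce the augmented matrix [A|b]:
R2 → R2 + (1/4)·R1
REF = 
  [ -4,   4,  -8]
  [  0,  -2,   2]

Back-substitution:
x₂ = 2 / (-2) = -1
x₁ = (-8 - (4)(-1)) / (-4) = 1

x = [1, -1]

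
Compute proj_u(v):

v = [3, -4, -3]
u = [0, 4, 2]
proj_u(v) = [0, -22/5, -11/5]

v·u = (3)(0) + (-4)(4) + (-3)(2) = -22
u·u = (0)² + (4)² + (2)² = 20
proj_u(v) = (v·u / u·u) × u = (-22/20) × u = (-11/10) × u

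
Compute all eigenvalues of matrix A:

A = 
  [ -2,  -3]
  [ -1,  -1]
λ = (-3 + √13)/2, (-3 - √13)/2  (≈ 0.3028, -3.303)

tr(A) = -3, det(A) = -1
Characteristic polynomial: λ² - tr(A)λ + det(A) = λ² + 3λ - 1
λ² + 3λ - 1 = 0  ⇒  λ = (-3 ± √((3)² - 4·(-1)))/2 = (-3 ± √(13))/2
  = (-3 + √13)/2,  (-3 - √13)/2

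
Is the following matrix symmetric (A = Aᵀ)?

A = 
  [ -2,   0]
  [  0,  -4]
Yes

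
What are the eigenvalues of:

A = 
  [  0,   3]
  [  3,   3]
tr(A) = 3, det(A) = -9
Characteristic polynomial: λ² - tr(A)λ + det(A) = λ² - 3λ - 9
λ² - 3λ - 9 = 0  ⇒  λ = (3 ± √((-3)² - 4·(-9)))/2 = (3 ± √(45))/2
  = (3 + 3√5)/2,  (3 - 3√5)/2

λ = (3 + 3√5)/2, (3 - 3√5)/2  (≈ 4.854, -1.854)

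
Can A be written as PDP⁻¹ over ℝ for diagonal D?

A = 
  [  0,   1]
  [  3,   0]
Yes

tr(A) = 0, det(A) = -3
Characteristic polynomial: λ² - tr(A)λ + det(A) = λ² - 3
λ² - 3 = 0  ⇒  λ = (0 ± √((0)² - 4·(-3)))/2 = (0 ± √(12))/2
  = √3,  -√3
Eigenvalues: √3, -√3  (≈ 1.732, -1.732)
The two irrational eigenvalues are distinct (simple), so each has alg. mult. = geom. mult. = 1.
Sum of geometric multiplicities equals n, so A has n independent eigenvectors.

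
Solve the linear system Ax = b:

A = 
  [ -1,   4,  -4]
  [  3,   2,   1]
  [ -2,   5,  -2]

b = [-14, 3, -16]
x = [2, -2, 1]

Row reduce the augmented matrix [A|b]:
R2 → R2 + (3)·R1
R3 → R3 - (2)·R1
R3 → R3 + (3/14)·R2
REF = 
  [   -1,     4,    -4,   -14]
  [    0,    14,   -11,   -39]
  [    0,     0, 51/14, 51/14]

Back-substitution:
x₃ = (51/14) / (51/14) = 1
x₂ = (-39 - (-11)(1)) / 14 = -2
x₁ = (-14 - (4)(-2) - (-4)(1)) / (-1) = 2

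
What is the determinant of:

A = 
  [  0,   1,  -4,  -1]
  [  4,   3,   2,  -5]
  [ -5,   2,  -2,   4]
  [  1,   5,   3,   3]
Cofactor expansion along row 1: det(A) = a₁₁M₁₁ - a₁₂M₁₂ + a₁₃M₁₃ - a₁₄M₁₄

M₁₁ = det[[3, 2, -5]; [2, -2, 4]; [5, 3, 3]]
  = (3)·((-2)(3) - (4)(3)) - (2)·((2)(3) - (4)(5)) + (-5)·((2)(3) - (-2)(5))
  = (3)(-18) - (2)(-14) + (-5)(16)
  = -106
M₁₂ = det[[4, 2, -5]; [-5, -2, 4]; [1, 3, 3]]
  = (4)·((-2)(3) - (4)(3)) - (2)·((-5)(3) - (4)(1)) + (-5)·((-5)(3) - (-2)(1))
  = (4)(-18) - (2)(-19) + (-5)(-13)
  = 31
M₁₃ = det[[4, 3, -5]; [-5, 2, 4]; [1, 5, 3]]
  = (4)·((2)(3) - (4)(5)) - (3)·((-5)(3) - (4)(1)) + (-5)·((-5)(5) - (2)(1))
  = (4)(-14) - (3)(-19) + (-5)(-27)
  = 136
M₁₄ = det[[4, 3, 2]; [-5, 2, -2]; [1, 5, 3]]
  = (4)·((2)(3) - (-2)(5)) - (3)·((-5)(3) - (-2)(1)) + (2)·((-5)(5) - (2)(1))
  = (4)(16) - (3)(-13) + (2)(-27)
  = 49

det(A) = (0)(-106) - (1)(31) + (-4)(136) - (-1)(49) = -526

det(A) = -526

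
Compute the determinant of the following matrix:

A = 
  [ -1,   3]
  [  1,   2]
-5

For a 2×2 matrix, det = ad - bc = (-1)(2) - (3)(1) = -5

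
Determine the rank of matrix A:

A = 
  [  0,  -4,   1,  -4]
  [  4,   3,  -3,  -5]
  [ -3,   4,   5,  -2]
rank(A) = 3

Row reduce:
Swap R1 ↔ R2
R3 → R3 + (3/4)·R1
R3 → R3 + (25/16)·R2
REF = 
  [    4,     3,    -3,    -5]
  [    0,    -4,     1,    -4]
  [    0,     0, 69/16,   -12]
Pivot columns: 1, 2, 3 → 3 pivots.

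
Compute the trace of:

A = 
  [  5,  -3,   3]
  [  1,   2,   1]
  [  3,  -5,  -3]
4

tr(A) = 5 + 2 + -3 = 4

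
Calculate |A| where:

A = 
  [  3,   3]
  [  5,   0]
For a 2×2 matrix, det = ad - bc = (3)(0) - (3)(5) = -15

det(A) = -15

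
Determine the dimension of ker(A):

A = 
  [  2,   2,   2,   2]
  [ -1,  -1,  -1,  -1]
nullity(A) = 3

Row reduce:
R2 → R2 + (1/2)·R1
REF = 
  [  2,   2,   2,   2]
  [  0,   0,   0,   0]
Pivot columns: 1 → 1 pivot.
rank(A) = 1, so nullity(A) = 4 - 1 = 3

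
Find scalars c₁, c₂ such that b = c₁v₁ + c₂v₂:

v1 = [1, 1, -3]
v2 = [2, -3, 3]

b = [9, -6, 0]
c1 = 3, c2 = 3

b = 3·v1 + 3·v2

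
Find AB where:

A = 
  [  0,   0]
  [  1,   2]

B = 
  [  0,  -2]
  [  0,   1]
AB = 
  [  0,   0]
  [  0,   0]

A is 2×2 and B is 2×2, so AB is 2×2. Each entry is (row of A)·(column of B):
AB[1,1] = (0)(0) + (0)(0) = 0
AB[1,2] = (0)(-2) + (0)(1) = 0
AB[2,1] = (1)(0) + (2)(0) = 0
AB[2,2] = (1)(-2) + (2)(1) = 0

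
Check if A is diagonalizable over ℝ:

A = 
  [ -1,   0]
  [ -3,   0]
Yes

tr(A) = -1, det(A) = 0
Characteristic polynomial: λ² - tr(A)λ + det(A) = λ² + λ
λ² + λ = λ(λ + 1)
Eigenvalues: 0, -1
λ=-1: alg. mult. = 1, geom. mult. = 2 - rank(A - (-1)I) = 2 - 1 = 1
λ=0: alg. mult. = 1, geom. mult. = 2 - rank(A - (0)I) = 2 - 1 = 1
Sum of geometric multiplicities equals n, so A has n independent eigenvectors.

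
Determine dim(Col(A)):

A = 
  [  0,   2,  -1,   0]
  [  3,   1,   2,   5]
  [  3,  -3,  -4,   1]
Row reduce:
Swap R1 ↔ R2
R3 → R3 - (1)·R1
R3 → R3 + (2)·R2
REF = 
  [  3,   1,   2,   5]
  [  0,   2,  -1,   0]
  [  0,   0,  -8,  -4]
Pivot columns: 1, 2, 3 → 3 pivots.
dim(Col(A)) = number of pivot columns = 3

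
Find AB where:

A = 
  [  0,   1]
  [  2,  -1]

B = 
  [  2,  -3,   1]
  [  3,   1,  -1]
AB = 
  [  3,   1,  -1]
  [  1,  -7,   3]

A is 2×2 and B is 2×3, so AB is 2×3. Each entry is (row of A)·(column of B):
AB[1,1] = (0)(2) + (1)(3) = 3
AB[1,2] = (0)(-3) + (1)(1) = 1
AB[1,3] = (0)(1) + (1)(-1) = -1
AB[2,1] = (2)(2) + (-1)(3) = 1
AB[2,2] = (2)(-3) + (-1)(1) = -7
AB[2,3] = (2)(1) + (-1)(-1) = 3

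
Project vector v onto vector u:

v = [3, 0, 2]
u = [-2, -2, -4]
proj_u(v) = [7/6, 7/6, 7/3]

v·u = (3)(-2) + (0)(-2) + (2)(-4) = -14
u·u = (-2)² + (-2)² + (-4)² = 24
proj_u(v) = (v·u / u·u) × u = (-14/24) × u = (-7/12) × u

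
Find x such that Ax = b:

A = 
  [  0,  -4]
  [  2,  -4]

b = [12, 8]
x = [-2, -3]

Row reduce the augmented matrix [A|b]:
Swap R1 ↔ R2
REF = 
  [  2,  -4,   8]
  [  0,  -4,  12]

Back-substitution:
x₂ = 12 / (-4) = -3
x₁ = (8 - (-4)(-3)) / 2 = -2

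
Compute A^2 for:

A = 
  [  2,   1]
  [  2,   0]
A² = A·A:
A²[1,1] = (2)(2) + (1)(2) = 6
A²[1,2] = (2)(1) + (1)(0) = 2
A²[2,1] = (2)(2) + (0)(2) = 4
A²[2,2] = (2)(1) + (0)(0) = 2
A² = 
  [  6,   2]
  [  4,   2]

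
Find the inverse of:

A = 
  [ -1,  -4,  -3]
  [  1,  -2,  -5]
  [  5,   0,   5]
det(A) = (-1)·((-2)(5) - (-5)(0)) - (-4)·((1)(5) - (-5)(5)) + (-3)·((1)(0) - (-2)(5))
  = (-1)(-10) - (-4)(30) + (-3)(10)
  = 100
det(A) = 100 ≠ 0, so A is invertible.

Cofactors Cᵢⱼ = (-1)ⁱ⁺ʲ·Mᵢⱼ:
C = 
  [-10, -30,  10]
  [ 20,  10, -20]
  [ 14,  -8,   6]

adj(A) = Cᵀ:
adj(A) = 
  [-10,  20,  14]
  [-30,  10,  -8]
  [ 10, -20,   6]

A⁻¹ = (1/100) · adj(A):
A⁻¹ = 
  [-1/10,   1/5,  7/50]
  [-3/10,  1/10, -2/25]
  [ 1/10,  -1/5,  3/50]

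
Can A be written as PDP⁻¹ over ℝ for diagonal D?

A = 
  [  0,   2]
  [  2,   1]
Yes

tr(A) = 1, det(A) = -4
Characteristic polynomial: λ² - tr(A)λ + det(A) = λ² - λ - 4
λ² - λ - 4 = 0  ⇒  λ = (1 ± √((-1)² - 4·(-4)))/2 = (1 ± √(17))/2
  = (1 + √17)/2,  (1 - √17)/2
Eigenvalues: (1 + √17)/2, (1 - √17)/2  (≈ 2.562, -1.562)
The two irrational eigenvalues are distinct (simple), so each has alg. mult. = geom. mult. = 1.
Sum of geometric multiplicities equals n, so A has n independent eigenvectors.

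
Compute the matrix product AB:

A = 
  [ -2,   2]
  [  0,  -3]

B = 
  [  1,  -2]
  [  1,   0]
A is 2×2 and B is 2×2, so AB is 2×2. Each entry is (row of A)·(column of B):
AB[1,1] = (-2)(1) + (2)(1) = 0
AB[1,2] = (-2)(-2) + (2)(0) = 4
AB[2,1] = (0)(1) + (-3)(1) = -3
AB[2,2] = (0)(-2) + (-3)(0) = 0

AB = 
  [  0,   4]
  [ -3,   0]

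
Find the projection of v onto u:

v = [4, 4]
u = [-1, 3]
v·u = (4)(-1) + (4)(3) = 8
u·u = (-1)² + (3)² = 10
proj_u(v) = (v·u / u·u) × u = (8/10) × u = (4/5) × u

proj_u(v) = [-4/5, 12/5]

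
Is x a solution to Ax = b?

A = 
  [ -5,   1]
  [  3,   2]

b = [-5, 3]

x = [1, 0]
Yes

Ax = [-5, 3] = b ✓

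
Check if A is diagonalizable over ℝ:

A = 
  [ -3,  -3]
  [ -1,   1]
Yes

tr(A) = -2, det(A) = -6
Characteristic polynomial: λ² - tr(A)λ + det(A) = λ² + 2λ - 6
λ² + 2λ - 6 = 0  ⇒  λ = (-2 ± √((2)² - 4·(-6)))/2 = (-2 ± √(28))/2
  = -1 + √7,  -1 - √7
Eigenvalues: -1 + √7, -1 - √7  (≈ 1.646, -3.646)
The two irrational eigenvalues are distinct (simple), so each has alg. mult. = geom. mult. = 1.
Sum of geometric multiplicities equals n, so A has n independent eigenvectors.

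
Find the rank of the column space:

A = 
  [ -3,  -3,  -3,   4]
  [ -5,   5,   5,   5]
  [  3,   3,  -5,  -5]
Row reduce:
R2 → R2 - (5/3)·R1
R3 → R3 + (1)·R1
REF = 
  [  -3,   -3,   -3,    4]
  [   0,   10,   10, -5/3]
  [   0,    0,   -8,   -1]
Pivot columns: 1, 2, 3 → 3 pivots.
dim(Col(A)) = number of pivot columns = 3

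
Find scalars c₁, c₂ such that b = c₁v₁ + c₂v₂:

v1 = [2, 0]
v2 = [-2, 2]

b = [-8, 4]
c1 = -2, c2 = 2

b = -2·v1 + 2·v2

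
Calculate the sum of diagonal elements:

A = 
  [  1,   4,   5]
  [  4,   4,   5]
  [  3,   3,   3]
8

tr(A) = 1 + 4 + 3 = 8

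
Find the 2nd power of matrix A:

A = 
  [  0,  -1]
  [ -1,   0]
A² = A·A:
A²[1,1] = (0)(0) + (-1)(-1) = 1
A²[1,2] = (0)(-1) + (-1)(0) = 0
A²[2,1] = (-1)(0) + (0)(-1) = 0
A²[2,2] = (-1)(-1) + (0)(0) = 1
A² = 
  [  1,   0]
  [  0,   1]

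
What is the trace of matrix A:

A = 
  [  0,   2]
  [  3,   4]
4

tr(A) = 0 + 4 = 4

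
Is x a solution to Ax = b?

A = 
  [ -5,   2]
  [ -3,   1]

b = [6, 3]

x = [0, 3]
Yes

Ax = [6, 3] = b ✓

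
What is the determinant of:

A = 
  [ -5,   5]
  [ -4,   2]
10

For a 2×2 matrix, det = ad - bc = (-5)(2) - (5)(-4) = 10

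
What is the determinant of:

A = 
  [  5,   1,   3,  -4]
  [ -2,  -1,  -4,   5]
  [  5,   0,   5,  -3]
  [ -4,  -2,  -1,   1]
Cofactor expansion along row 1: det(A) = a₁₁M₁₁ - a₁₂M₁₂ + a₁₃M₁₃ - a₁₄M₁₄

M₁₁ = det[[-1, -4, 5]; [0, 5, -3]; [-2, -1, 1]]
  = (-1)·((5)(1) - (-3)(-1)) - (-4)·((0)(1) - (-3)(-2)) + (5)·((0)(-1) - (5)(-2))
  = (-1)(2) - (-4)(-6) + (5)(10)
  = 24
M₁₂ = det[[-2, -4, 5]; [5, 5, -3]; [-4, -1, 1]]
  = (-2)·((5)(1) - (-3)(-1)) - (-4)·((5)(1) - (-3)(-4)) + (5)·((5)(-1) - (5)(-4))
  = (-2)(2) - (-4)(-7) + (5)(15)
  = 43
M₁₃ = det[[-2, -1, 5]; [5, 0, -3]; [-4, -2, 1]]
  = (-2)·((0)(1) - (-3)(-2)) - (-1)·((5)(1) - (-3)(-4)) + (5)·((5)(-2) - (0)(-4))
  = (-2)(-6) - (-1)(-7) + (5)(-10)
  = -45
M₁₄ = det[[-2, -1, -4]; [5, 0, 5]; [-4, -2, -1]]
  = (-2)·((0)(-1) - (5)(-2)) - (-1)·((5)(-1) - (5)(-4)) + (-4)·((5)(-2) - (0)(-4))
  = (-2)(10) - (-1)(15) + (-4)(-10)
  = 35

det(A) = (5)(24) - (1)(43) + (3)(-45) - (-4)(35) = 82

det(A) = 82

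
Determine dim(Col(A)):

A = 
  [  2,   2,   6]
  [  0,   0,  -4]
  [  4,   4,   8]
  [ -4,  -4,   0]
Row reduce:
R3 → R3 - (2)·R1
R4 → R4 + (2)·R1
R3 → R3 - (1)·R2
R4 → R4 + (3)·R2
REF = 
  [  2,   2,   6]
  [  0,   0,  -4]
  [  0,   0,   0]
  [  0,   0,   0]
Pivot columns: 1, 3 → 2 pivots.
dim(Col(A)) = number of pivot columns = 2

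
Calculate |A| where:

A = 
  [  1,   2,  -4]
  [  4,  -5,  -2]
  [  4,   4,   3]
-191

Cofactor expansion along row 1:
det(A) = (1)·((-5)(3) - (-2)(4)) - (2)·((4)(3) - (-2)(4)) + (-4)·((4)(4) - (-5)(4))
  = (1)(-7) - (2)(20) + (-4)(36)
  = -191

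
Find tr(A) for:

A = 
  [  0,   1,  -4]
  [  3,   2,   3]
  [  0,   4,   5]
7

tr(A) = 0 + 2 + 5 = 7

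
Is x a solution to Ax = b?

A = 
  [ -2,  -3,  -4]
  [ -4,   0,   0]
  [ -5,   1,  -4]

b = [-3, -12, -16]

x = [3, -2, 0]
No

Ax = [0, -12, -17] ≠ b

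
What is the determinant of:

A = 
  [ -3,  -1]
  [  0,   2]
-6

For a 2×2 matrix, det = ad - bc = (-3)(2) - (-1)(0) = -6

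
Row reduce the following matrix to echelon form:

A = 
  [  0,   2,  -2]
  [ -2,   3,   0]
Row operations:
Swap R1 ↔ R2

Resulting echelon form:
REF = 
  [ -2,   3,   0]
  [  0,   2,  -2]

Rank = 2 (number of non-zero pivot rows).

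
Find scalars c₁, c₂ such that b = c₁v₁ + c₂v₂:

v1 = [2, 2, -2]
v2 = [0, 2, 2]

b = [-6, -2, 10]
c1 = -3, c2 = 2

b = -3·v1 + 2·v2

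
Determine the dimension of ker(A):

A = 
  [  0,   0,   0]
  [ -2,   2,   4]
nullity(A) = 2

Row reduce:
Swap R1 ↔ R2
REF = 
  [ -2,   2,   4]
  [  0,   0,   0]
Pivot columns: 1 → 1 pivot.
rank(A) = 1, so nullity(A) = 3 - 1 = 2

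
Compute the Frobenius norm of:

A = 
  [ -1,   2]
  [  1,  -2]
||A||_F = 3.162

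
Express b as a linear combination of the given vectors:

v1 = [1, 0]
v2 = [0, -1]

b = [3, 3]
c1 = 3, c2 = -3

b = 3·v1 + -3·v2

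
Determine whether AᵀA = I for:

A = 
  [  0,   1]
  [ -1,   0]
Yes

AᵀA = 
  [  1,   0]
  [  0,   1]
= I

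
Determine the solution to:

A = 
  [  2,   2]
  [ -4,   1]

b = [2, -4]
x = [1, 0]

Row reduce the augmented matrix [A|b]:
R2 → R2 + (2)·R1
REF = 
  [  2,   2,   2]
  [  0,   5,   0]

Back-substitution:
x₂ = 0 / 5 = 0
x₁ = (2 - (2)(0)) / 2 = 1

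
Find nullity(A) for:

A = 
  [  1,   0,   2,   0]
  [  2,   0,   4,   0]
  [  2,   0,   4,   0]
nullity(A) = 3

Row reduce:
R2 → R2 - (2)·R1
R3 → R3 - (2)·R1
REF = 
  [  1,   0,   2,   0]
  [  0,   0,   0,   0]
  [  0,   0,   0,   0]
Pivot columns: 1 → 1 pivot.
rank(A) = 1, so nullity(A) = 4 - 1 = 3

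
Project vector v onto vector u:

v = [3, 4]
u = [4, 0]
proj_u(v) = [3, 0]

v·u = (3)(4) + (4)(0) = 12
u·u = (4)² + (0)² = 16
proj_u(v) = (v·u / u·u) × u = (12/16) × u = (3/4) × u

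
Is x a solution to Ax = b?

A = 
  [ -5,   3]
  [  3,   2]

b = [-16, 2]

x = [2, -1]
No

Ax = [-13, 4] ≠ b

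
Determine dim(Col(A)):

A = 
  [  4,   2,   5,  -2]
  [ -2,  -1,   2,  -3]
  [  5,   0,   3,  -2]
Row reduce:
R2 → R2 + (1/2)·R1
R3 → R3 - (5/4)·R1
Swap R2 ↔ R3
REF = 
  [    4,     2,     5,    -2]
  [    0,  -5/2, -13/4,   1/2]
  [    0,     0,   9/2,    -4]
Pivot columns: 1, 2, 3 → 3 pivots.
dim(Col(A)) = number of pivot columns = 3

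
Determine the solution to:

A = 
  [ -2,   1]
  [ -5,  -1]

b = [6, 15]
Row reduce the augmented matrix [A|b]:
R2 → R2 - (5/2)·R1
REF = 
  [  -2,    1,    6]
  [   0, -7/2,    0]

Back-substitution:
x₂ = 0 / (-7/2) = 0
x₁ = (6 - (1)(0)) / (-2) = -3

x = [-3, 0]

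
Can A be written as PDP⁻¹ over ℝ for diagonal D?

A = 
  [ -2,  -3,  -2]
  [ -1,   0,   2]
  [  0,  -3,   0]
No

Characteristic polynomial: det(λI - A) = λ³ + 2λ² + 3λ + 18
Testing integer divisors of the constant term: p(-3) = 0, so (λ + 3) is a factor:
p(λ) = (λ + 3)(λ² - λ + 6)
λ² - λ + 6 = 0  ⇒  λ = (1 ± √((-1)² - 4·(6)))/2 = (1 ± √(-23))/2
  = (1 + i√23)/2,  (1 - i√23)/2
Eigenvalues: -3, (1 + i√23)/2, (1 - i√23)/2  (≈ -3, 0.5 + 2.398i, 0.5 - 2.398i)
Has complex eigenvalues (not diagonalizable over ℝ).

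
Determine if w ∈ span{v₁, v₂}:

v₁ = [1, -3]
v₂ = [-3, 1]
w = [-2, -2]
Yes

Form the augmented matrix and row-reduce:
[v₁|v₂|w] = 
  [  1,  -3,  -2]
  [ -3,   1,  -2]
R2 → R2 + (3)·R1
REF = 
  [  1,  -3,  -2]
  [  0,  -8,  -8]

No row of the form [0 0 | nonzero], so the system is consistent. Back-substitution gives c₁ = 1, c₂ = 1: w = (1)·v₁ + (1)·v₂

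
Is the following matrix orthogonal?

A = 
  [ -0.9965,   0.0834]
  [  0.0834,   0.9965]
Yes

AᵀA = 
  [  1,   0]
  [  0,   1]
≈ I (equal to I up to the 4-dp rounding of the entries)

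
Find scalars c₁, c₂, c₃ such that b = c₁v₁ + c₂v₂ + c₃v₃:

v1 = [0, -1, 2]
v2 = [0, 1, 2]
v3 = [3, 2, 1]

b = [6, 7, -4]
c1 = -3, c2 = 0, c3 = 2

b = -3·v1 + 0·v2 + 2·v3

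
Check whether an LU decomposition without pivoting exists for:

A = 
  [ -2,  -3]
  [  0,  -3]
Yes.
A[1,1] = -2 ≠ 0, so Gaussian elimination proceeds without a row swap: multiplier ℓ₂₁ = (0)/(-2) = 0, and U[2,2] = -3 - (0)(-3) = -3.
L = 
  [  1,   0]
  [  0,   1]
U = 
  [ -2,  -3]
  [  0,  -3]
Check row 2 of LU: [(0)(-2), (0)(-3) + (-3)] = [0, -3] = row 2 of A ✓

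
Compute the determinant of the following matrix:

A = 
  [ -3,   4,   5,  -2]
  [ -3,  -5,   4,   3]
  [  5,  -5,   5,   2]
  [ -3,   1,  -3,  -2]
Cofactor expansion along row 1: det(A) = a₁₁M₁₁ - a₁₂M₁₂ + a₁₃M₁₃ - a₁₄M₁₄

M₁₁ = det[[-5, 4, 3]; [-5, 5, 2]; [1, -3, -2]]
  = (-5)·((5)(-2) - (2)(-3)) - (4)·((-5)(-2) - (2)(1)) + (3)·((-5)(-3) - (5)(1))
  = (-5)(-4) - (4)(8) + (3)(10)
  = 18
M₁₂ = det[[-3, 4, 3]; [5, 5, 2]; [-3, -3, -2]]
  = (-3)·((5)(-2) - (2)(-3)) - (4)·((5)(-2) - (2)(-3)) + (3)·((5)(-3) - (5)(-3))
  = (-3)(-4) - (4)(-4) + (3)(0)
  = 28
M₁₃ = det[[-3, -5, 3]; [5, -5, 2]; [-3, 1, -2]]
  = (-3)·((-5)(-2) - (2)(1)) - (-5)·((5)(-2) - (2)(-3)) + (3)·((5)(1) - (-5)(-3))
  = (-3)(8) - (-5)(-4) + (3)(-10)
  = -74
M₁₄ = det[[-3, -5, 4]; [5, -5, 5]; [-3, 1, -3]]
  = (-3)·((-5)(-3) - (5)(1)) - (-5)·((5)(-3) - (5)(-3)) + (4)·((5)(1) - (-5)(-3))
  = (-3)(10) - (-5)(0) + (4)(-10)
  = -70

det(A) = (-3)(18) - (4)(28) + (5)(-74) - (-2)(-70) = -676

det(A) = -676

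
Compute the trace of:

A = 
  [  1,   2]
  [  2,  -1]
0

tr(A) = 1 + -1 = 0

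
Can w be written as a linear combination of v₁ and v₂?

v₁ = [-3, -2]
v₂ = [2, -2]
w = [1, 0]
Yes

Form the augmented matrix and row-reduce:
[v₁|v₂|w] = 
  [ -3,   2,   1]
  [ -2,  -2,   0]
R2 → R2 - (2/3)·R1
REF = 
  [   -3,     2,     1]
  [    0, -10/3,  -2/3]

No row of the form [0 0 | nonzero], so the system is consistent. Back-substitution gives c₁ = -1/5, c₂ = 1/5: w = (-1/5)·v₁ + (1/5)·v₂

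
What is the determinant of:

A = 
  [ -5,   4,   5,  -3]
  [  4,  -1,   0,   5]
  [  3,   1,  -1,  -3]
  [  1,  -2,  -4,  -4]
Cofactor expansion along row 1: det(A) = a₁₁M₁₁ - a₁₂M₁₂ + a₁₃M₁₃ - a₁₄M₁₄

M₁₁ = det[[-1, 0, 5]; [1, -1, -3]; [-2, -4, -4]]
  = (-1)·((-1)(-4) - (-3)(-4)) - (0)·((1)(-4) - (-3)(-2)) + (5)·((1)(-4) - (-1)(-2))
  = (-1)(-8) - (0)(-10) + (5)(-6)
  = -22
M₁₂ = det[[4, 0, 5]; [3, -1, -3]; [1, -4, -4]]
  = (4)·((-1)(-4) - (-3)(-4)) - (0)·((3)(-4) - (-3)(1)) + (5)·((3)(-4) - (-1)(1))
  = (4)(-8) - (0)(-9) + (5)(-11)
  = -87
M₁₃ = det[[4, -1, 5]; [3, 1, -3]; [1, -2, -4]]
  = (4)·((1)(-4) - (-3)(-2)) - (-1)·((3)(-4) - (-3)(1)) + (5)·((3)(-2) - (1)(1))
  = (4)(-10) - (-1)(-9) + (5)(-7)
  = -84
M₁₄ = det[[4, -1, 0]; [3, 1, -1]; [1, -2, -4]]
  = (4)·((1)(-4) - (-1)(-2)) - (-1)·((3)(-4) - (-1)(1)) + (0)·((3)(-2) - (1)(1))
  = (4)(-6) - (-1)(-11) + (0)(-7)
  = -35

det(A) = (-5)(-22) - (4)(-87) + (5)(-84) - (-3)(-35) = -67

det(A) = -67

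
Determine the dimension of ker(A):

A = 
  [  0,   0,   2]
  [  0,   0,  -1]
nullity(A) = 2

Row reduce:
R2 → R2 + (1/2)·R1
REF = 
  [  0,   0,   2]
  [  0,   0,   0]
Pivot columns: 3 → 1 pivot.
rank(A) = 1, so nullity(A) = 3 - 1 = 2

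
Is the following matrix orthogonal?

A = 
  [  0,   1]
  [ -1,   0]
Yes

AᵀA = 
  [  1,   0]
  [  0,   1]
= I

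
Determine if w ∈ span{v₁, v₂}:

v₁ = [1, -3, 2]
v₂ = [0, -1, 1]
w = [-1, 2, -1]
Yes

Form the augmented matrix and row-reduce:
[v₁|v₂|w] = 
  [  1,   0,  -1]
  [ -3,  -1,   2]
  [  2,   1,  -1]
R2 → R2 + (3)·R1
R3 → R3 - (2)·R1
R3 → R3 + (1)·R2
REF = 
  [  1,   0,  -1]
  [  0,  -1,  -1]
  [  0,   0,   0]

No row of the form [0 0 | nonzero], so the system is consistent. Back-substitution gives c₁ = -1, c₂ = 1: w = (-1)·v₁ + (1)·v₂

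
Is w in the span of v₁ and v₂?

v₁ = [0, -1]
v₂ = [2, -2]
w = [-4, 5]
Yes

Form the augmented matrix and row-reduce:
[v₁|v₂|w] = 
  [  0,   2,  -4]
  [ -1,  -2,   5]
Swap R1 ↔ R2
REF = 
  [ -1,  -2,   5]
  [  0,   2,  -4]

No row of the form [0 0 | nonzero], so the system is consistent. Back-substitution gives c₁ = -1, c₂ = -2: w = (-1)·v₁ + (-2)·v₂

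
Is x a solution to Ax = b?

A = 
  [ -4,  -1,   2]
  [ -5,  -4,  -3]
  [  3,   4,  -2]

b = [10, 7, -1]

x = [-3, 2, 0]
Yes

Ax = [10, 7, -1] = b ✓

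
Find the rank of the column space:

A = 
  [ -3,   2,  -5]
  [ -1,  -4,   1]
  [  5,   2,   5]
dim(Col(A)) = 3

Row reduce:
R2 → R2 - (1/3)·R1
R3 → R3 + (5/3)·R1
R3 → R3 + (8/7)·R2
REF = 
  [   -3,     2,    -5]
  [    0, -14/3,   8/3]
  [    0,     0,  -2/7]
Pivot columns: 1, 2, 3 → 3 pivots.
dim(Col(A)) = number of pivot columns = 3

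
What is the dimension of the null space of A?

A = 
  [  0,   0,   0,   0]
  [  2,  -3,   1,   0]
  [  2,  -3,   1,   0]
nullity(A) = 3

Row reduce:
Swap R1 ↔ R2
R3 → R3 - (1)·R1
REF = 
  [  2,  -3,   1,   0]
  [  0,   0,   0,   0]
  [  0,   0,   0,   0]
Pivot columns: 1 → 1 pivot.
rank(A) = 1, so nullity(A) = 4 - 1 = 3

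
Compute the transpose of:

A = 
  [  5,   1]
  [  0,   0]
Aᵀ = 
  [  5,   0]
  [  1,   0]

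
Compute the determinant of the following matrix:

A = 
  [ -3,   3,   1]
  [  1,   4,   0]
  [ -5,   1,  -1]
36

Cofactor expansion along row 1:
det(A) = (-3)·((4)(-1) - (0)(1)) - (3)·((1)(-1) - (0)(-5)) + (1)·((1)(1) - (4)(-5))
  = (-3)(-4) - (3)(-1) + (1)(21)
  = 36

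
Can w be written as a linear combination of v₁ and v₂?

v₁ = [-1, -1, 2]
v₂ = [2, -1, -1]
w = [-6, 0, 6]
Yes

Form the augmented matrix and row-reduce:
[v₁|v₂|w] = 
  [ -1,   2,  -6]
  [ -1,  -1,   0]
  [  2,  -1,   6]
R2 → R2 - (1)·R1
R3 → R3 + (2)·R1
R3 → R3 + (1)·R2
REF = 
  [ -1,   2,  -6]
  [  0,  -3,   6]
  [  0,   0,   0]

No row of the form [0 0 | nonzero], so the system is consistent. Back-substitution gives c₁ = 2, c₂ = -2: w = (2)·v₁ + (-2)·v₂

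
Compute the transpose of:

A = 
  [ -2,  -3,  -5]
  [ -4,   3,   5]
Aᵀ = 
  [ -2,  -4]
  [ -3,   3]
  [ -5,   5]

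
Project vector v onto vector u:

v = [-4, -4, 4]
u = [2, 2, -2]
v·u = (-4)(2) + (-4)(2) + (4)(-2) = -24
u·u = (2)² + (2)² + (-2)² = 12
proj_u(v) = (v·u / u·u) × u = (-24/12) × u = (-2) × u

proj_u(v) = [-4, -4, 4]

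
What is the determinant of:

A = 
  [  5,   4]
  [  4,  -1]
-21

For a 2×2 matrix, det = ad - bc = (5)(-1) - (4)(4) = -21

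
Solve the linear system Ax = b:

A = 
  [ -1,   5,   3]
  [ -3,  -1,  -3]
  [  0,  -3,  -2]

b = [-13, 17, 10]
x = [-3, -2, -2]

Row reduce the augmented matrix [A|b]:
R2 → R2 - (3)·R1
R3 → R3 - (3/16)·R2
REF = 
  [  -1,    5,    3,  -13]
  [   0,  -16,  -12,   56]
  [   0,    0,  1/4, -1/2]

Back-substitution:
x₃ = (-1/2) / (1/4) = -2
x₂ = (56 - (-12)(-2)) / (-16) = -2
x₁ = (-13 - (5)(-2) - (3)(-2)) / (-1) = -3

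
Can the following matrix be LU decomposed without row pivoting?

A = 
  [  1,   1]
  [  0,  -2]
Yes.
A[1,1] = 1 ≠ 0, so Gaussian elimination proceeds without a row swap: multiplier ℓ₂₁ = (0)/(1) = 0, and U[2,2] = -2 - (0)(1) = -2.
L = 
  [  1,   0]
  [  0,   1]
U = 
  [  1,   1]
  [  0,  -2]
Check row 2 of LU: [(0)(1), (0)(1) + (-2)] = [0, -2] = row 2 of A ✓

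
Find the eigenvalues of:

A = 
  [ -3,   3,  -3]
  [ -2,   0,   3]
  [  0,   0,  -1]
λ = -1, (-3 + i√15)/2, (-3 - i√15)/2  (≈ -1, -1.5 + 1.936i, -1.5 - 1.936i)

Characteristic polynomial: det(λI - A) = λ³ + 4λ² + 9λ + 6
Testing integer divisors of the constant term: p(-1) = 0, so (λ + 1) is a factor:
p(λ) = (λ + 1)(λ² + 3λ + 6)
λ² + 3λ + 6 = 0  ⇒  λ = (-3 ± √((3)² - 4·(6)))/2 = (-3 ± √(-15))/2
  = (-3 + i√15)/2,  (-3 - i√15)/2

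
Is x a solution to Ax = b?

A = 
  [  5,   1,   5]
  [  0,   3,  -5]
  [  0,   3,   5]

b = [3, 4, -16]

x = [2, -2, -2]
No

Ax = [-2, 4, -16] ≠ b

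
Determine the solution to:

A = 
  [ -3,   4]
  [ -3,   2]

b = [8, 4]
x = [0, 2]

Row reduce the augmented matrix [A|b]:
R2 → R2 - (1)·R1
REF = 
  [ -3,   4,   8]
  [  0,  -2,  -4]

Back-substitution:
x₂ = (-4) / (-2) = 2
x₁ = (8 - (4)(2)) / (-3) = 0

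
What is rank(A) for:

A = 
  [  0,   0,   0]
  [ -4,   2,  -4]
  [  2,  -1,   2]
rank(A) = 1

Row reduce:
Swap R1 ↔ R2
R3 → R3 + (1/2)·R1
REF = 
  [ -4,   2,  -4]
  [  0,   0,   0]
  [  0,   0,   0]
Pivot columns: 1 → 1 pivot.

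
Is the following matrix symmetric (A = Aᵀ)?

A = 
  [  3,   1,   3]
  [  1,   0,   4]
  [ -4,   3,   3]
No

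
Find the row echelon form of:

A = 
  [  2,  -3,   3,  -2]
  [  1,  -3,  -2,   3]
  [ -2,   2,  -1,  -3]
Row operations:
R2 → R2 - (1/2)·R1
R3 → R3 + (1)·R1
R3 → R3 - (2/3)·R2

Resulting echelon form:
REF = 
  [    2,    -3,     3,    -2]
  [    0,  -3/2,  -7/2,     4]
  [    0,     0,  13/3, -23/3]

Rank = 3 (number of non-zero pivot rows).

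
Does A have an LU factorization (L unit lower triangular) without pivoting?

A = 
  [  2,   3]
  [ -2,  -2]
Yes.
A[1,1] = 2 ≠ 0, so Gaussian elimination proceeds without a row swap: multiplier ℓ₂₁ = (-2)/(2) = -1, and U[2,2] = -2 - (-1)(3) = 1.
L = 
  [  1,   0]
  [ -1,   1]
U = 
  [  2,   3]
  [  0,   1]
Check row 2 of LU: [(-1)(2), (-1)(3) + 1] = [-2, -2] = row 2 of A ✓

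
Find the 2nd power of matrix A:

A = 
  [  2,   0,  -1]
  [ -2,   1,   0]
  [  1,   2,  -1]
A² = A·A:
A²[1,1] = (2)(2) + (0)(-2) + (-1)(1) = 3
A²[1,2] = (2)(0) + (0)(1) + (-1)(2) = -2
A²[1,3] = (2)(-1) + (0)(0) + (-1)(-1) = -1
A²[2,1] = (-2)(2) + (1)(-2) + (0)(1) = -6
A²[2,2] = (-2)(0) + (1)(1) + (0)(2) = 1
A²[2,3] = (-2)(-1) + (1)(0) + (0)(-1) = 2
A²[3,1] = (1)(2) + (2)(-2) + (-1)(1) = -3
A²[3,2] = (1)(0) + (2)(1) + (-1)(2) = 0
A²[3,3] = (1)(-1) + (2)(0) + (-1)(-1) = 0
A² = 
  [  3,  -2,  -1]
  [ -6,   1,   2]
  [ -3,   0,   0]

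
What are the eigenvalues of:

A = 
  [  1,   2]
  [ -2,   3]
tr(A) = 4, det(A) = 7
Characteristic polynomial: λ² - tr(A)λ + det(A) = λ² - 4λ + 7
λ² - 4λ + 7 = 0  ⇒  λ = (4 ± √((-4)² - 4·(7)))/2 = (4 ± √(-12))/2
  = 2 + i√3,  2 - i√3

λ = 2 + i√3, 2 - i√3  (≈ 2 + 1.732i, 2 - 1.732i)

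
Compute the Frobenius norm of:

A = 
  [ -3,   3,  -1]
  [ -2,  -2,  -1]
||A||_F = 5.292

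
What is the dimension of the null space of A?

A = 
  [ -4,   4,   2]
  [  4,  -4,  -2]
nullity(A) = 2

Row reduce:
R2 → R2 + (1)·R1
REF = 
  [ -4,   4,   2]
  [  0,   0,   0]
Pivot columns: 1 → 1 pivot.
rank(A) = 1, so nullity(A) = 3 - 1 = 2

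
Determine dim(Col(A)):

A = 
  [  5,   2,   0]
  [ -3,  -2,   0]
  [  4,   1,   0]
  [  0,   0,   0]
dim(Col(A)) = 2

Row reduce:
R2 → R2 + (3/5)·R1
R3 → R3 - (4/5)·R1
R3 → R3 - (3/4)·R2
REF = 
  [   5,    2,    0]
  [   0, -4/5,    0]
  [   0,    0,    0]
  [   0,    0,    0]
Pivot columns: 1, 2 → 2 pivots.
dim(Col(A)) = number of pivot columns = 2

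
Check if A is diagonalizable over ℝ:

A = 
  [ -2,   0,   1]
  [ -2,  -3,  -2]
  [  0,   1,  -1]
No

Characteristic polynomial: det(λI - A) = λ³ + 6λ² + 13λ + 12
Testing integer divisors of the constant term: p(-3) = 0, so (λ + 3) is a factor:
p(λ) = (λ + 3)(λ² + 3λ + 4)
λ² + 3λ + 4 = 0  ⇒  λ = (-3 ± √((3)² - 4·(4)))/2 = (-3 ± √(-7))/2
  = (-3 + i√7)/2,  (-3 - i√7)/2
Eigenvalues: -3, (-3 + i√7)/2, (-3 - i√7)/2  (≈ -3, -1.5 + 1.323i, -1.5 - 1.323i)
Has complex eigenvalues (not diagonalizable over ℝ).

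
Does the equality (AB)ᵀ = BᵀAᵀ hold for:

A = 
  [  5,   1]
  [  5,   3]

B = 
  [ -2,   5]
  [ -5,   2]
Yes

(AB)ᵀ = 
  [-15, -25]
  [ 27,  31]

BᵀAᵀ = 
  [-15, -25]
  [ 27,  31]

Both sides are equal — this is the standard identity (AB)ᵀ = BᵀAᵀ, which holds for all A, B.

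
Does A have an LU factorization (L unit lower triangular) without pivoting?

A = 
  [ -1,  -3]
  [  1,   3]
Yes.
A[1,1] = -1 ≠ 0, so Gaussian elimination proceeds without a row swap: multiplier ℓ₂₁ = (1)/(-1) = -1, and U[2,2] = 3 - (-1)(-3) = 0.
L = 
  [  1,   0]
  [ -1,   1]
U = 
  [ -1,  -3]
  [  0,   0]
Check row 2 of LU: [(-1)(-1), (-1)(-3) + 0] = [1, 3] = row 2 of A ✓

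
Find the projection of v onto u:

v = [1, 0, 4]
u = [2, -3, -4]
v·u = (1)(2) + (0)(-3) + (4)(-4) = -14
u·u = (2)² + (-3)² + (-4)² = 29
proj_u(v) = (v·u / u·u) × u = (-14/29) × u

proj_u(v) = [-28/29, 42/29, 56/29]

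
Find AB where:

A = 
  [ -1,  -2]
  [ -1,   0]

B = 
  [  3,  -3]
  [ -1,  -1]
A is 2×2 and B is 2×2, so AB is 2×2. Each entry is (row of A)·(column of B):
AB[1,1] = (-1)(3) + (-2)(-1) = -1
AB[1,2] = (-1)(-3) + (-2)(-1) = 5
AB[2,1] = (-1)(3) + (0)(-1) = -3
AB[2,2] = (-1)(-3) + (0)(-1) = 3

AB = 
  [ -1,   5]
  [ -3,   3]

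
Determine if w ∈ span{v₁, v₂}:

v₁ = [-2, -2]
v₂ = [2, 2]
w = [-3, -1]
No

Form the augmented matrix and row-reduce:
[v₁|v₂|w] = 
  [ -2,   2,  -3]
  [ -2,   2,  -1]
R2 → R2 - (1)·R1
REF = 
  [ -2,   2,  -3]
  [  0,   0,   2]

Row 2 reads [0 0 | 2], i.e. 0 = 2, so the system is inconsistent and w ∉ span{v₁, v₂}.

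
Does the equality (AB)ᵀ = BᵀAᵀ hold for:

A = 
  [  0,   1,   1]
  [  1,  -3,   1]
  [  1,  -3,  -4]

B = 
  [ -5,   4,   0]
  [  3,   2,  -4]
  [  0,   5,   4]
Yes

(AB)ᵀ = 
  [  3, -14, -14]
  [  7,   3, -22]
  [  0,  16,  -4]

BᵀAᵀ = 
  [  3, -14, -14]
  [  7,   3, -22]
  [  0,  16,  -4]

Both sides are equal — this is the standard identity (AB)ᵀ = BᵀAᵀ, which holds for all A, B.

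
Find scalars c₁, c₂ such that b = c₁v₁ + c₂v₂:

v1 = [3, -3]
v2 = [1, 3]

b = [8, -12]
c1 = 3, c2 = -1

b = 3·v1 + -1·v2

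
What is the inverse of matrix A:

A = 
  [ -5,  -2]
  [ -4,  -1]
det(A) = (-5)(-1) - (-2)(-4) = -3
For a 2×2 matrix, A⁻¹ = (1/det(A)) · [[d, -b], [-c, a]]
    = (-1/3) · [[-1, 2], [4, -5]]

A⁻¹ = 
  [ 1/3, -2/3]
  [-4/3,  5/3]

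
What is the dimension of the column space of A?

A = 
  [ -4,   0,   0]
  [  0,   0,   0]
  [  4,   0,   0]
Row reduce:
R3 → R3 + (1)·R1
REF = 
  [ -4,   0,   0]
  [  0,   0,   0]
  [  0,   0,   0]
Pivot columns: 1 → 1 pivot.
dim(Col(A)) = number of pivot columns = 1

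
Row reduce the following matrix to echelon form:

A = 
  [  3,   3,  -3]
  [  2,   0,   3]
Row operations:
R2 → R2 - (2/3)·R1

Resulting echelon form:
REF = 
  [  3,   3,  -3]
  [  0,  -2,   5]

Rank = 2 (number of non-zero pivot rows).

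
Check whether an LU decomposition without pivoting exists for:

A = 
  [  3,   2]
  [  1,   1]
Yes.
A[1,1] = 3 ≠ 0, so Gaussian elimination proceeds without a row swap: multiplier ℓ₂₁ = (1)/(3) = 1/3, and U[2,2] = 1 - (1/3)(2) = 1/3.
L = 
  [  1,   0]
  [1/3,   1]
U = 
  [  3,   2]
  [  0, 1/3]
Check row 2 of LU: [(1/3)(3), (1/3)(2) + (1/3)] = [1, 1] = row 2 of A ✓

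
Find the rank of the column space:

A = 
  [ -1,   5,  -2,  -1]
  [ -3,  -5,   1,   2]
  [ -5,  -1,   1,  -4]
Row reduce:
R2 → R2 - (3)·R1
R3 → R3 - (5)·R1
R3 → R3 - (13/10)·R2
REF = 
  [   -1,     5,    -2,    -1]
  [    0,   -20,     7,     5]
  [    0,     0, 19/10, -11/2]
Pivot columns: 1, 2, 3 → 3 pivots.
dim(Col(A)) = number of pivot columns = 3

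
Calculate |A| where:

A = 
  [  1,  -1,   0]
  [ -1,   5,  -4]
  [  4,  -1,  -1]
Cofactor expansion along row 1:
det(A) = (1)·((5)(-1) - (-4)(-1)) - (-1)·((-1)(-1) - (-4)(4)) + (0)·((-1)(-1) - (5)(4))
  = (1)(-9) - (-1)(17) + (0)(-19)
  = 8

det(A) = 8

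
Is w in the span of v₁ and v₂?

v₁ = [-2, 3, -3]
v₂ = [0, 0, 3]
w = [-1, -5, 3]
No

Form the augmented matrix and row-reduce:
[v₁|v₂|w] = 
  [ -2,   0,  -1]
  [  3,   0,  -5]
  [ -3,   3,   3]
R2 → R2 + (3/2)·R1
R3 → R3 - (3/2)·R1
Swap R2 ↔ R3
REF = 
  [   -2,     0,    -1]
  [    0,     3,   9/2]
  [    0,     0, -13/2]

Row 3 reads [0 0 | -13/2], i.e. 0 = -13/2, so the system is inconsistent and w ∉ span{v₁, v₂}.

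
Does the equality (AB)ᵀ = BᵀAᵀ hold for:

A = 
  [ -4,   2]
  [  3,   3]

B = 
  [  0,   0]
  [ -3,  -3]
Yes

(AB)ᵀ = 
  [ -6,  -9]
  [ -6,  -9]

BᵀAᵀ = 
  [ -6,  -9]
  [ -6,  -9]

Both sides are equal — this is the standard identity (AB)ᵀ = BᵀAᵀ, which holds for all A, B.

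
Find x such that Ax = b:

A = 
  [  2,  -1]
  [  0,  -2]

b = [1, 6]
x = [-1, -3]

Row reduce the augmented matrix [A|b]:
(already in echelon form)
REF = 
  [  2,  -1,   1]
  [  0,  -2,   6]

Back-substitution:
x₂ = 6 / (-2) = -3
x₁ = (1 - (-1)(-3)) / 2 = -1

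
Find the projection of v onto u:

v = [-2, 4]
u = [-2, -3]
v·u = (-2)(-2) + (4)(-3) = -8
u·u = (-2)² + (-3)² = 13
proj_u(v) = (v·u / u·u) × u = (-8/13) × u

proj_u(v) = [16/13, 24/13]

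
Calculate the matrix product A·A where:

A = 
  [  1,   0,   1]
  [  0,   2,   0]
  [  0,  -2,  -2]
A² = A·A:
A²[1,1] = (1)(1) + (0)(0) + (1)(0) = 1
A²[1,2] = (1)(0) + (0)(2) + (1)(-2) = -2
A²[1,3] = (1)(1) + (0)(0) + (1)(-2) = -1
A²[2,1] = (0)(1) + (2)(0) + (0)(0) = 0
A²[2,2] = (0)(0) + (2)(2) + (0)(-2) = 4
A²[2,3] = (0)(1) + (2)(0) + (0)(-2) = 0
A²[3,1] = (0)(1) + (-2)(0) + (-2)(0) = 0
A²[3,2] = (0)(0) + (-2)(2) + (-2)(-2) = 0
A²[3,3] = (0)(1) + (-2)(0) + (-2)(-2) = 4
A² = 
  [  1,  -2,  -1]
  [  0,   4,   0]
  [  0,   0,   4]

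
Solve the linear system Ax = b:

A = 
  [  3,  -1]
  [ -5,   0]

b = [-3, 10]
Row reduce the augmented matrix [A|b]:
R2 → R2 + (5/3)·R1
REF = 
  [   3,   -1,   -3]
  [   0, -5/3,    5]

Back-substitution:
x₂ = 5 / (-5/3) = -3
x₁ = (-3 - (-1)(-3)) / 3 = -2

x = [-2, -3]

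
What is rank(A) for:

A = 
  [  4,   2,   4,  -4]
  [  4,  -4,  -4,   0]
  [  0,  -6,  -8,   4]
Row reduce:
R2 → R2 - (1)·R1
R3 → R3 - (1)·R2
REF = 
  [  4,   2,   4,  -4]
  [  0,  -6,  -8,   4]
  [  0,   0,   0,   0]
Pivot columns: 1, 2 → 2 pivots.

rank(A) = 2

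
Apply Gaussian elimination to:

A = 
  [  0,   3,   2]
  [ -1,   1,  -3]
Row operations:
Swap R1 ↔ R2

Resulting echelon form:
REF = 
  [ -1,   1,  -3]
  [  0,   3,   2]

Rank = 2 (number of non-zero pivot rows).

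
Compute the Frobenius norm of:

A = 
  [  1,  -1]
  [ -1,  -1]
||A||_F = 2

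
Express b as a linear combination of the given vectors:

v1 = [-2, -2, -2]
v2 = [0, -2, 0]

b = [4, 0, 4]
c1 = -2, c2 = 2

b = -2·v1 + 2·v2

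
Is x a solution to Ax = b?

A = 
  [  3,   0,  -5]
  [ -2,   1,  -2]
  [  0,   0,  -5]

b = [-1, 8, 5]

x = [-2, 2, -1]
Yes

Ax = [-1, 8, 5] = b ✓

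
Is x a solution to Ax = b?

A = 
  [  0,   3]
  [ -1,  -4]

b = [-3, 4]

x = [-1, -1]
No

Ax = [-3, 5] ≠ b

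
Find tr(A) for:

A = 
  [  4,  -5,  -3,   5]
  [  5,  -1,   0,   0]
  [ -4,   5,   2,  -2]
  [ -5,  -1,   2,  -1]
4

tr(A) = 4 + -1 + 2 + -1 = 4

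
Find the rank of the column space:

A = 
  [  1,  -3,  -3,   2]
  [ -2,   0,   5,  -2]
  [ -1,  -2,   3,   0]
dim(Col(A)) = 3

Row reduce:
R2 → R2 + (2)·R1
R3 → R3 + (1)·R1
R3 → R3 - (5/6)·R2
REF = 
  [  1,  -3,  -3,   2]
  [  0,  -6,  -1,   2]
  [  0,   0, 5/6, 1/3]
Pivot columns: 1, 2, 3 → 3 pivots.
dim(Col(A)) = number of pivot columns = 3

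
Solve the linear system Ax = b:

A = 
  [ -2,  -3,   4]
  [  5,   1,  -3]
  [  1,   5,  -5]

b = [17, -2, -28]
x = [2, -3, 3]

Row reduce the augmented matrix [A|b]:
R2 → R2 + (5/2)·R1
R3 → R3 + (1/2)·R1
R3 → R3 + (7/13)·R2
REF = 
  [   -2,    -3,     4,    17]
  [    0, -13/2,     7,  81/2]
  [    0,     0, 10/13, 30/13]

Back-substitution:
x₃ = (30/13) / (10/13) = 3
x₂ = (81/2 - (7)(3)) / (-13/2) = -3
x₁ = (17 - (-3)(-3) - (4)(3)) / (-2) = 2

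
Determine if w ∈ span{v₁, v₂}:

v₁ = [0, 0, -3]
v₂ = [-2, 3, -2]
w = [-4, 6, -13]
Yes

Form the augmented matrix and row-reduce:
[v₁|v₂|w] = 
  [  0,  -2,  -4]
  [  0,   3,   6]
  [ -3,  -2, -13]
Swap R1 ↔ R3
R3 → R3 + (2/3)·R2
REF = 
  [ -3,  -2, -13]
  [  0,   3,   6]
  [  0,   0,   0]

No row of the form [0 0 | nonzero], so the system is consistent. Back-substitution gives c₁ = 3, c₂ = 2: w = (3)·v₁ + (2)·v₂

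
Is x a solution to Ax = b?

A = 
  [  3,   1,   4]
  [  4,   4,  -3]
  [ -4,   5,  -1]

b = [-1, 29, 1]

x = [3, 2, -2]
No

Ax = [3, 26, 0] ≠ b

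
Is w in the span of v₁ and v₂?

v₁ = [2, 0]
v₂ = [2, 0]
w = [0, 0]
Yes

Form the augmented matrix and row-reduce:
[v₁|v₂|w] = 
  [  2,   2,   0]
  [  0,   0,   0]
(already in echelon form — no row operations needed)

No row of the form [0 0 | nonzero], so the system is consistent. Back-substitution gives c₁ = 0, c₂ = 0: w = (0)·v₁ + (0)·v₂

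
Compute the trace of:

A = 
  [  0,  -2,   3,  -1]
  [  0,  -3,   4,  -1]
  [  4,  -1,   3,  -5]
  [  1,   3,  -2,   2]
2

tr(A) = 0 + -3 + 3 + 2 = 2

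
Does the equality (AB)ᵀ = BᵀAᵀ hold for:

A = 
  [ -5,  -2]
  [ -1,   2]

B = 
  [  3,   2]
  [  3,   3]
Yes

(AB)ᵀ = 
  [-21,   3]
  [-16,   4]

BᵀAᵀ = 
  [-21,   3]
  [-16,   4]

Both sides are equal — this is the standard identity (AB)ᵀ = BᵀAᵀ, which holds for all A, B.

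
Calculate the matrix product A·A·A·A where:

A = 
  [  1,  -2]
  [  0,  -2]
A² = A·A:
A²[1,1] = (1)(1) + (-2)(0) = 1
A²[1,2] = (1)(-2) + (-2)(-2) = 2
A²[2,1] = (0)(1) + (-2)(0) = 0
A²[2,2] = (0)(-2) + (-2)(-2) = 4
A² = 
  [  1,   2]
  [  0,   4]

A^3 = A^2·A:
A^3[1,1] = (1)(1) + (2)(0) = 1
A^3[1,2] = (1)(-2) + (2)(-2) = -6
A^3[2,1] = (0)(1) + (4)(0) = 0
A^3[2,2] = (0)(-2) + (4)(-2) = -8
A^3 = 
  [  1,  -6]
  [  0,  -8]

A^4 = A^3·A:
A^4[1,1] = (1)(1) + (-6)(0) = 1
A^4[1,2] = (1)(-2) + (-6)(-2) = 10
A^4[2,1] = (0)(1) + (-8)(0) = 0
A^4[2,2] = (0)(-2) + (-8)(-2) = 16
A^4 = 
  [  1,  10]
  [  0,  16]

Therefore
A^4 = 
  [  1,  10]
  [  0,  16]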